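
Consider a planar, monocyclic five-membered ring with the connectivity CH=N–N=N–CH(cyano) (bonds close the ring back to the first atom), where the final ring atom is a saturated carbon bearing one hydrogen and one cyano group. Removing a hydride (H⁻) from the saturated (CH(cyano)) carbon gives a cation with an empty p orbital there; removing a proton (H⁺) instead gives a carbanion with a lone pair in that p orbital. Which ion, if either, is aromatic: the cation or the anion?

Both ions have a continuous loop of p orbitals — each ring atom is sp².
Cation: 2 × 2 + 0 = 4 π electrons → 4(1), antiaromatic.
Anion: 2 × 2 + 2 = 6 π electrons → 4(1)+2, aromatic.

The anion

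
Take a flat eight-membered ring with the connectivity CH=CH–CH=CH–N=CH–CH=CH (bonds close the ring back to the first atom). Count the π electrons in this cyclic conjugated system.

8

Every ring atom contributes a p orbital perpendicular to the ring (every atom in a ring double bond is sp² and brings one electron to the p orbital; the doubly-bonded nitrogens are pyridine-type — their lone pairs lie in the ring plane, leaving one electron in the p orbital), so the π system is cyclic and fully conjugated.
Counting π electrons: 4 × 2 = 8 from the 4 double-bond units.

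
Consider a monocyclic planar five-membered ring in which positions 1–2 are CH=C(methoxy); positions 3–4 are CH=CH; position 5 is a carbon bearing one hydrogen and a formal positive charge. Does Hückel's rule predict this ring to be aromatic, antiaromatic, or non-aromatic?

Antiaromatic

The p orbitals form a continuous loop: the double-bond atoms are sp², each contributing one p electron; the carbocation has an empty p orbital. The ring is fully conjugated.
Counting π electrons: 2 × 2 = 4 from the double-bond units + 0 from the CH(+) atom = 4.
With 4 = 4·1 π electrons, Hückel's rule classifies the planar ring as antiaromatic.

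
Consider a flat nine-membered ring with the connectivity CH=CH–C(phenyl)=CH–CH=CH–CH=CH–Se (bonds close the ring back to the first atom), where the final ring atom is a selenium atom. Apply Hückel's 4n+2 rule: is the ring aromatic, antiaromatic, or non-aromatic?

The p orbitals form a continuous loop: each doubly-bonded ring atom is sp² with one p-orbital electron; the selenium donates one lone pair from its p orbital. The ring is fully conjugated.
Counting π electrons: 4 × 2 = 8 from the double-bond units + 2 from the Se atom = 10.
With 10 π electrons (n = 2), the Hückel 4n+2 condition holds.

Aromatic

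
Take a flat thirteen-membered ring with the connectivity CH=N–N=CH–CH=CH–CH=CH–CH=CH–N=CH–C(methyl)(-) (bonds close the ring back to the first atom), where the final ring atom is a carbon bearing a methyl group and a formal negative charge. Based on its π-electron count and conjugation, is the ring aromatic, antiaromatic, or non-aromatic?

Check conjugation: the double-bond atoms are sp², each contributing one p electron; the doubly-bonded nitrogens are pyridine-type — their lone pairs lie in the ring plane, leaving one electron in the p orbital; the carbanion's lone pair occupies the p orbital — every position has a p orbital, so the cyclic π system is continuous.
Tallying contributions gives 6 × 2 = 12 from the double-bond units + 2 from the C(methyl)(-) atom = 14.
Since 14 = 4·3 + 2, the ring meets the 4n+2 criterion.

Aromatic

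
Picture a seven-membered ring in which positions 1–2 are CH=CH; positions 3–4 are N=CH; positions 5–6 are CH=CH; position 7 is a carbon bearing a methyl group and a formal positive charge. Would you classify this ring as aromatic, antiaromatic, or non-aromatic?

Check conjugation: every atom in a ring double bond is sp² and brings one electron to the p orbital; the doubly-bonded nitrogens are pyridine-type — their lone pairs lie in the ring plane, leaving one electron in the p orbital; the carbocation has an empty p orbital — every position has a p orbital, so the cyclic π system is continuous.
Counting π electrons: 3 × 2 = 6 from the double-bond units + 0 from the C(methyl)(+) atom = 6.
6 = 4(1) + 2, which satisfies Hückel's 4n+2 rule.

Aromatic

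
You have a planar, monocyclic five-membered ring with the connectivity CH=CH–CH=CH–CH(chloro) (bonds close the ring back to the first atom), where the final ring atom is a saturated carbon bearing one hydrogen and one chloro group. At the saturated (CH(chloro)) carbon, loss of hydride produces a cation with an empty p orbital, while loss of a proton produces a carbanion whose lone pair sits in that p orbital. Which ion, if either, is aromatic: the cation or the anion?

Both ions have a continuous loop of p orbitals — each ring atom is sp².
Cation: 2 × 2 + 0 = 4 π electrons → 4(1), antiaromatic.
Anion: 2 × 2 + 2 = 6 π electrons → 4(1)+2, aromatic.

The anion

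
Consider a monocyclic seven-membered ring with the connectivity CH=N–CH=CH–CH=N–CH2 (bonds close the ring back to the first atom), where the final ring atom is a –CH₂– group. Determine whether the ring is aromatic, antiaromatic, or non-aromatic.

Non-aromatic

The CH2 carbon is saturated: the tetrahedral CH₂ carbon is sp³ and has no p orbital in the ring π system. Conjugation is not continuous around the ring.
Broken conjugation rules out both aromaticity and antiaromaticity.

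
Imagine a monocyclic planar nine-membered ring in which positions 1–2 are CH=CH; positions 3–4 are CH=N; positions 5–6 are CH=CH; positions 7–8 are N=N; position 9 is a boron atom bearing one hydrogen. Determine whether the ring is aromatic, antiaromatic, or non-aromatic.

Every ring atom contributes a p orbital perpendicular to the ring (every atom in a ring double bond is sp² and brings one electron to the p orbital; each =N– nitrogen is pyridine-type (lone pair in the sp² plane, one electron in the p orbital); the boron has an empty p orbital), so the π system is cyclic and fully conjugated.
π-electron count: 4 × 2 = 8 from the double-bond units + 0 from the BH atom = 8.
A 4n π count (8, n = 2) in a planar conjugated ring means antiaromatic.

Antiaromatic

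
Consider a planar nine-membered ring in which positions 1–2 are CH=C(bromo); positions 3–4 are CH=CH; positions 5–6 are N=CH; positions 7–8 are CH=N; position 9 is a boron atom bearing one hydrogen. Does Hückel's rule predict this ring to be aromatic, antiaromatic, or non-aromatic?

All ring atoms are sp² and supply a p orbital to the ring (each doubly-bonded ring atom is sp² with one p-orbital electron; the doubly-bonded nitrogens are pyridine-type — their lone pairs lie in the ring plane, leaving one electron in the p orbital; the boron has an empty p orbital); the conjugation is uninterrupted.
Adding the contributions, 4 × 2 = 8 from the double-bond units + 0 from the BH atom = 8.
With 8 = 4·2 π electrons, Hückel's rule classifies the planar ring as antiaromatic.

Antiaromatic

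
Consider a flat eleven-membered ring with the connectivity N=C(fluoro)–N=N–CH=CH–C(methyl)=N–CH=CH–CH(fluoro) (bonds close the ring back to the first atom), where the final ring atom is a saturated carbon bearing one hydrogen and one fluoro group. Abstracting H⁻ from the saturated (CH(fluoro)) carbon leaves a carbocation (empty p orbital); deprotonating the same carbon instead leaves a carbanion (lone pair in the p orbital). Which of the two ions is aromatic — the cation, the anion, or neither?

The cation

Once that carbon is sp², every ring atom has a p orbital and both ions are fully conjugated.
Cation: 5 × 2 + 0 = 10 π electrons → 4(2)+2, aromatic.
Anion: 5 × 2 + 2 = 12 π electrons → 4(3), antiaromatic.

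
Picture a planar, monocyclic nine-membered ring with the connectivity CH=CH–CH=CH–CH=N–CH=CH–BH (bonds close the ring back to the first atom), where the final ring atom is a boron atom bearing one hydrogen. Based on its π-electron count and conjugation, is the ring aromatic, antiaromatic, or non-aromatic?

The p orbitals form a continuous loop: every atom in a ring double bond is sp² and brings one electron to the p orbital; each sp² =N– keeps its lone pair in-plane and puts one electron into the π system; the boron has an empty p orbital. The ring is fully conjugated.
Adding the contributions, 4 × 2 = 8 from the double-bond units + 0 from the BH atom = 8.
A 4n π count (8, n = 2) in a planar conjugated ring means antiaromatic.

Antiaromatic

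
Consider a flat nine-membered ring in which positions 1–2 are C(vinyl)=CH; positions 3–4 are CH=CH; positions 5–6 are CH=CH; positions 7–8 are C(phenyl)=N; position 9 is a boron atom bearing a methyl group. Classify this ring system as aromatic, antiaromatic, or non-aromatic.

All ring atoms are sp² and supply a p orbital to the ring (the double-bond atoms are sp², each contributing one p electron; each sp² =N– keeps its lone pair in-plane and puts one electron into the π system; the boron has an empty p orbital); the conjugation is uninterrupted.
Counting π electrons: 4 × 2 = 8 from the double-bond units + 0 from the B(methyl) atom = 8.
With 8 = 4·2 π electrons, Hückel's rule classifies the planar ring as antiaromatic.

Antiaromatic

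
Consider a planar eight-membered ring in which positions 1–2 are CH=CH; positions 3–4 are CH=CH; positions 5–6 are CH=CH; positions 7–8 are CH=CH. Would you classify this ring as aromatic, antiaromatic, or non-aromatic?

Antiaromatic

All ring atoms are sp² and supply a p orbital to the ring (each doubly-bonded ring atom is sp² with one p-orbital electron); the conjugation is uninterrupted.
Adding the contributions, 4 × 2 = 8 from the 4 double-bond units.
A 4n π count (8, n = 2) in a planar conjugated ring means antiaromatic.
This is cyclooctatetraene.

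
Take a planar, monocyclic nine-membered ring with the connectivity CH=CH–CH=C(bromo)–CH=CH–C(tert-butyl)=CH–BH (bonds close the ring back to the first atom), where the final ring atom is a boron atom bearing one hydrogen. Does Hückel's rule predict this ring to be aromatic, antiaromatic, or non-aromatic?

All ring atoms are sp² and supply a p orbital to the ring (every atom in a ring double bond is sp² and brings one electron to the p orbital; the boron has an empty p orbital); the conjugation is uninterrupted.
π-electron count: 4 × 2 = 8 from the double-bond units + 0 from the BH atom = 8.
8 = 4(2); a planar, fully conjugated 4n system is antiaromatic.

Antiaromatic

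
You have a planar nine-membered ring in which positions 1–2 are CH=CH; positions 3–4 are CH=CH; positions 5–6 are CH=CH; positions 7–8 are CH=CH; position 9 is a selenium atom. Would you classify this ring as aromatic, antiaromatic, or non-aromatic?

Every ring atom contributes a p orbital perpendicular to the ring (the double-bond atoms are sp², each contributing one p electron; the selenium donates one lone pair from its p orbital), so the π system is cyclic and fully conjugated.
Tallying contributions gives 4 × 2 = 8 from the double-bond units + 2 from the Se atom = 10.
That gives a 4n+2 count (10, n = 2).

Aromatic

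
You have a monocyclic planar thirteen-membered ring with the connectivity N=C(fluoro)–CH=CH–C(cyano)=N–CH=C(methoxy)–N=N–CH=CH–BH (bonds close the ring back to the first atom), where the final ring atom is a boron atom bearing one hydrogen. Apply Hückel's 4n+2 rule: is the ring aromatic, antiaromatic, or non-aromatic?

Antiaromatic

Check conjugation: each doubly-bonded ring atom is sp² with one p-orbital electron; each sp² =N– keeps its lone pair in-plane and puts one electron into the π system; the boron has an empty p orbital — every position has a p orbital, so the cyclic π system is continuous.
Tallying contributions gives 6 × 2 = 12 from the double-bond units + 0 from the BH atom = 12.
12 = 4(3); a planar, fully conjugated 4n system is antiaromatic.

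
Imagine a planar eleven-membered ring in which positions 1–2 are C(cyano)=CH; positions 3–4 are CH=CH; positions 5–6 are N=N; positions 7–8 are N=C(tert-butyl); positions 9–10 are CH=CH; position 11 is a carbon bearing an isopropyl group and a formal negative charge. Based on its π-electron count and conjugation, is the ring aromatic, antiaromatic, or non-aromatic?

Antiaromatic

Check conjugation: each doubly-bonded ring atom is sp² with one p-orbital electron; each =N– nitrogen is pyridine-type (lone pair in the sp² plane, one electron in the p orbital); the carbanion's lone pair occupies the p orbital — every position has a p orbital, so the cyclic π system is continuous.
Tallying contributions gives 5 × 2 = 10 from the double-bond units + 2 from the C(isopropyl)(-) atom = 12.
12 is a 4n count (n = 3), so the planar conjugated ring is antiaromatic.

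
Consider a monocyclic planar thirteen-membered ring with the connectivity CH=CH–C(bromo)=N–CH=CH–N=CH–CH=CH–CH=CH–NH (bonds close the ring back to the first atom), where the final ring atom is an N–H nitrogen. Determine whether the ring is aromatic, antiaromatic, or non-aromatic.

Aromatic

The p orbitals form a continuous loop: the double-bond atoms are sp², each contributing one p electron; each sp² =N– keeps its lone pair in-plane and puts one electron into the π system; the pyrrole-type nitrogen donates its lone pair from the p orbital. The ring is fully conjugated.
π-electron count: 6 × 2 = 12 from the double-bond units + 2 from the NH atom = 14.
With 14 π electrons (n = 3), the Hückel 4n+2 condition holds.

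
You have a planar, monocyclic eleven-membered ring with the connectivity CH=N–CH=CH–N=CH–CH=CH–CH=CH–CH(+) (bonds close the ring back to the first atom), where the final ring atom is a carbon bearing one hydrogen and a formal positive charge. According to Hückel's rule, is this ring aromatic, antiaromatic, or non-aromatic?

Aromatic

The p orbitals form a continuous loop: every atom in a ring double bond is sp² and brings one electron to the p orbital; each sp² =N– keeps its lone pair in-plane and puts one electron into the π system; the carbocation has an empty p orbital. The ring is fully conjugated.
π-electron count: 5 × 2 = 10 from the double-bond units + 0 from the CH(+) atom = 10.
With 10 π electrons (n = 2), the Hückel 4n+2 condition holds.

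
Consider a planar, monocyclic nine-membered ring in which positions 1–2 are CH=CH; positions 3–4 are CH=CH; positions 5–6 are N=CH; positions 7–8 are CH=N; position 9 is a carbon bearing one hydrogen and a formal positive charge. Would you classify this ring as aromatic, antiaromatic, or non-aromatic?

The p orbitals form a continuous loop: the double-bond atoms are sp², each contributing one p electron; the doubly-bonded nitrogens are pyridine-type — their lone pairs lie in the ring plane, leaving one electron in the p orbital; the carbocation has an empty p orbital. The ring is fully conjugated.
π-electron count: 4 × 2 = 8 from the double-bond units + 0 from the CH(+) atom = 8.
8 = 4(2); a planar, fully conjugated 4n system is antiaromatic.

Antiaromatic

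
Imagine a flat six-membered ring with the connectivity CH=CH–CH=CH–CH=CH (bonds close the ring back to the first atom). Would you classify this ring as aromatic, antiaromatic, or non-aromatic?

All ring atoms are sp² and supply a p orbital to the ring (every atom in a ring double bond is sp² and brings one electron to the p orbital); the conjugation is uninterrupted.
Adding the contributions, 3 × 2 = 6 from the 3 double-bond units.
That gives a 4n+2 count (6, n = 1).
(This ring is benzene.)

Aromatic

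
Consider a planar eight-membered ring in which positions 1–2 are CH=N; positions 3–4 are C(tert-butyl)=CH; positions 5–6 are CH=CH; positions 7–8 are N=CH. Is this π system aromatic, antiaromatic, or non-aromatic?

Every ring atom contributes a p orbital perpendicular to the ring (the double-bond atoms are sp², each contributing one p electron; the doubly-bonded nitrogens are pyridine-type — their lone pairs lie in the ring plane, leaving one electron in the p orbital), so the π system is cyclic and fully conjugated.
Tallying contributions gives 4 × 2 = 8 from the 4 double-bond units.
With 8 = 4·2 π electrons, Hückel's rule classifies the planar ring as antiaromatic.

Antiaromatic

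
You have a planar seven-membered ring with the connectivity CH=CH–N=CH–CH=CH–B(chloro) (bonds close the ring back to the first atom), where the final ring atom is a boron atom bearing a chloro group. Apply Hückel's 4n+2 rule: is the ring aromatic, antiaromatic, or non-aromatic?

The p orbitals form a continuous loop: each doubly-bonded ring atom is sp² with one p-orbital electron; each =N– nitrogen is pyridine-type (lone pair in the sp² plane, one electron in the p orbital); the boron has an empty p orbital. The ring is fully conjugated.
Adding the contributions, 3 × 2 = 6 from the double-bond units + 0 from the B(chloro) atom = 6.
With 6 π electrons (n = 1), the Hückel 4n+2 condition holds.

Aromatic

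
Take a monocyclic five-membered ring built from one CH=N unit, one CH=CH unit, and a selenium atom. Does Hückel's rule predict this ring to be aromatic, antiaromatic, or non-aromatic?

All ring atoms are sp² and supply a p orbital to the ring (the double-bond atoms are sp², each contributing one p electron; the doubly-bonded nitrogens are pyridine-type — their lone pairs lie in the ring plane, leaving one electron in the p orbital; the selenium donates one lone pair from its p orbital); the conjugation is uninterrupted.
Counting π electrons: 2 × 2 = 4 from the double-bond units + 2 from the Se atom = 6.
Since 6 = 4·1 + 2, the ring meets the 4n+2 criterion.

Aromatic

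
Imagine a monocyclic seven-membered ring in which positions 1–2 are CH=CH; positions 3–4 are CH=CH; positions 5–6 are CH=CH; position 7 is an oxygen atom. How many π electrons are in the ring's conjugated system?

8

Every ring atom contributes a p orbital perpendicular to the ring (every atom in a ring double bond is sp² and brings one electron to the p orbital; the oxygen donates one lone pair from its p orbital), so the π system is cyclic and fully conjugated.
Tallying contributions gives 3 × 2 = 6 from the double-bond units + 2 from the O atom = 8.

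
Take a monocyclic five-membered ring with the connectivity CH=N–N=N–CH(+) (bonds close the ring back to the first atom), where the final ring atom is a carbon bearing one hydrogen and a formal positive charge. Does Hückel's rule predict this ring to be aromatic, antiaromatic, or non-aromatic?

Antiaromatic

Every ring atom contributes a p orbital perpendicular to the ring (the double-bond atoms are sp², each contributing one p electron; each =N– nitrogen is pyridine-type (lone pair in the sp² plane, one electron in the p orbital); the carbocation has an empty p orbital), so the π system is cyclic and fully conjugated.
Adding the contributions, 2 × 2 = 4 from the double-bond units + 0 from the CH(+) atom = 4.
4 is a 4n count (n = 1), so the planar conjugated ring is antiaromatic.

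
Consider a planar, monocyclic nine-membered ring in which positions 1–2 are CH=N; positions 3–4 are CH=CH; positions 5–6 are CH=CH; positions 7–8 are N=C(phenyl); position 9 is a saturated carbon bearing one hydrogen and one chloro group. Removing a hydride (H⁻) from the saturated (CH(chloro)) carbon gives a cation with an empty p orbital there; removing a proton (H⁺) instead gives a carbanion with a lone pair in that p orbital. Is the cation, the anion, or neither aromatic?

The anion

Once that carbon is sp², every ring atom has a p orbital and both ions are fully conjugated.
Cation: 4 × 2 + 0 = 8 π electrons → 4(2), antiaromatic.
Anion: 4 × 2 + 2 = 10 π electrons → 4(2)+2, aromatic.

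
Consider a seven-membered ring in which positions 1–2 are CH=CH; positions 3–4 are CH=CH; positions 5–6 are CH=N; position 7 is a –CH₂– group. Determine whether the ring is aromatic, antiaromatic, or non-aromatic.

Non-aromatic

The CH2 position has four σ bonds — the tetrahedral CH₂ carbon is sp³ and has no p orbital in the ring π system — so the cyclic conjugation is interrupted.
Broken conjugation rules out both aromaticity and antiaromaticity.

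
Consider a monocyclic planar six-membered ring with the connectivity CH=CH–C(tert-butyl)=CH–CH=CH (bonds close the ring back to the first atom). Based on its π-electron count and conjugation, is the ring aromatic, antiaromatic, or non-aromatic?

Aromatic

Every ring atom contributes a p orbital perpendicular to the ring (the double-bond atoms are sp², each contributing one p electron), so the π system is cyclic and fully conjugated.
π-electron count: 3 × 2 = 6 from the 3 double-bond units.
Since 6 = 4·1 + 2, the ring meets the 4n+2 criterion.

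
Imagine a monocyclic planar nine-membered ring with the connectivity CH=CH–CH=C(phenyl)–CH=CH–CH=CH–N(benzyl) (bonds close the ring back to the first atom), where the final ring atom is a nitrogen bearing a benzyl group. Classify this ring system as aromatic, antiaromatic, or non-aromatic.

All ring atoms are sp² and supply a p orbital to the ring (every atom in a ring double bond is sp² and brings one electron to the p orbital; the pyrrole-type nitrogen donates its lone pair from the p orbital); the conjugation is uninterrupted.
Adding the contributions, 4 × 2 = 8 from the double-bond units + 2 from the N(benzyl) atom = 10.
10 = 4(2) + 2, which satisfies Hückel's 4n+2 rule.

Aromatic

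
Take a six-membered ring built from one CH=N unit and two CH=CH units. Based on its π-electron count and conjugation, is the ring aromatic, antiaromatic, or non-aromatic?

Check conjugation: every atom in a ring double bond is sp² and brings one electron to the p orbital; the doubly-bonded nitrogens are pyridine-type — their lone pairs lie in the ring plane, leaving one electron in the p orbital — every position has a p orbital, so the cyclic π system is continuous.
Adding the contributions, 3 × 2 = 6 from the 3 double-bond units.
6 = 4(1) + 2, which satisfies Hückel's 4n+2 rule.

Aromatic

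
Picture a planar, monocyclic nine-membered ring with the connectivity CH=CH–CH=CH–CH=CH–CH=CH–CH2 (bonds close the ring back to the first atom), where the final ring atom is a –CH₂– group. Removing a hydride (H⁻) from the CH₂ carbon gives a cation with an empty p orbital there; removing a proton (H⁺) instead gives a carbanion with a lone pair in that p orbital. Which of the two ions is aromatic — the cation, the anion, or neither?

In either ion the ring is fully conjugated: every atom, including the new sp² carbon, supplies a p orbital.
Cation: 4 × 2 + 0 = 8 π electrons → 4(2), antiaromatic.
Anion: 4 × 2 + 2 = 10 π electrons → 4(2)+2, aromatic.

The anion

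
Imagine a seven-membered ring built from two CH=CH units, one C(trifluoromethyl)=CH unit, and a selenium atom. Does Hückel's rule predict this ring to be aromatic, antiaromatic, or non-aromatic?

Antiaromatic

Check conjugation: each doubly-bonded ring atom is sp² with one p-orbital electron; the selenium donates one lone pair from its p orbital — every position has a p orbital, so the cyclic π system is continuous.
Adding the contributions, 3 × 2 = 6 from the double-bond units + 2 from the Se atom = 8.
8 = 4(2); a planar, fully conjugated 4n system is antiaromatic.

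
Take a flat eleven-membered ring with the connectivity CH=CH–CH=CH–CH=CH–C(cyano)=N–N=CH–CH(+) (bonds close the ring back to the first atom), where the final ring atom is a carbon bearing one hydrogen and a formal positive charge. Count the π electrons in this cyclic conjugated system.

The p orbitals form a continuous loop: every atom in a ring double bond is sp² and brings one electron to the p orbital; the doubly-bonded nitrogens are pyridine-type — their lone pairs lie in the ring plane, leaving one electron in the p orbital; the carbocation has an empty p orbital. The ring is fully conjugated.
Tallying contributions gives 5 × 2 = 10 from the double-bond units + 0 from the CH(+) atom = 10.

10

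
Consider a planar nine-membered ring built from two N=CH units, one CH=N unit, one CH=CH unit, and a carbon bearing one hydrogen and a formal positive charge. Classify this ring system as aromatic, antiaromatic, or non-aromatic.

Antiaromatic

Every ring atom contributes a p orbital perpendicular to the ring (every atom in a ring double bond is sp² and brings one electron to the p orbital; each sp² =N– keeps its lone pair in-plane and puts one electron into the π system; the carbocation has an empty p orbital), so the π system is cyclic and fully conjugated.
π-electron count: 4 × 2 = 8 from the double-bond units + 0 from the CH(+) atom = 8.
8 is a 4n count (n = 2), so the planar conjugated ring is antiaromatic.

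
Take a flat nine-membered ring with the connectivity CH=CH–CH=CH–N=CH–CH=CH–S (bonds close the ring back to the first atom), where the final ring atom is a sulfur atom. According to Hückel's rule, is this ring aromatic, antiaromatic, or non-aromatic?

All ring atoms are sp² and supply a p orbital to the ring (each doubly-bonded ring atom is sp² with one p-orbital electron; each =N– nitrogen is pyridine-type (lone pair in the sp² plane, one electron in the p orbital); the sulfur donates one lone pair from its p orbital); the conjugation is uninterrupted.
π-electron count: 4 × 2 = 8 from the double-bond units + 2 from the S atom = 10.
With 10 π electrons (n = 2), the Hückel 4n+2 condition holds.

Aromatic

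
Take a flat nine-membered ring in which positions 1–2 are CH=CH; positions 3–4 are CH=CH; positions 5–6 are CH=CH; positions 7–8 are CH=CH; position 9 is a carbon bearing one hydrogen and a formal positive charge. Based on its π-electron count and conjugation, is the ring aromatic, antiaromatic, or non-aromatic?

The p orbitals form a continuous loop: every atom in a ring double bond is sp² and brings one electron to the p orbital; the carbocation has an empty p orbital. The ring is fully conjugated.
Tallying contributions gives 4 × 2 = 8 from the double-bond units + 0 from the CH(+) atom = 8.
A 4n π count (8, n = 2) in a planar conjugated ring means antiaromatic.

Antiaromatic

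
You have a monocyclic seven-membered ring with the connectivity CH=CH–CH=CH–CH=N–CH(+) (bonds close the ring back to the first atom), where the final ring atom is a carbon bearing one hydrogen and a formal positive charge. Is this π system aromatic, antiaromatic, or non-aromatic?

Aromatic

All ring atoms are sp² and supply a p orbital to the ring (each doubly-bonded ring atom is sp² with one p-orbital electron; each =N– nitrogen is pyridine-type (lone pair in the sp² plane, one electron in the p orbital); the carbocation has an empty p orbital); the conjugation is uninterrupted.
π-electron count: 3 × 2 = 6 from the double-bond units + 0 from the CH(+) atom = 6.
Since 6 = 4·1 + 2, the ring meets the 4n+2 criterion.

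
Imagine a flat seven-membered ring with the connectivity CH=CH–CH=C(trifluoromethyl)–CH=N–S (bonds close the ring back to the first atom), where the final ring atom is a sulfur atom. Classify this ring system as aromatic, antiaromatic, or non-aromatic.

All ring atoms are sp² and supply a p orbital to the ring (every atom in a ring double bond is sp² and brings one electron to the p orbital; each =N– nitrogen is pyridine-type (lone pair in the sp² plane, one electron in the p orbital); the sulfur donates one lone pair from its p orbital); the conjugation is uninterrupted.
Adding the contributions, 3 × 2 = 6 from the double-bond units + 2 from the S atom = 8.
A 4n π count (8, n = 2) in a planar conjugated ring means antiaromatic.

Antiaromatic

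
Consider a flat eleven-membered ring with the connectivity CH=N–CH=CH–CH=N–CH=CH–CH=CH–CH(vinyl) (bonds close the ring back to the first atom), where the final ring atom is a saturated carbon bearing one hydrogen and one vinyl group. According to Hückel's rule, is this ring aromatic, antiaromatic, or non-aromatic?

Because that saturated carbon is sp³ and has no p orbital in the ring π system at the CH(vinyl) position, the π system cannot extend all the way around the ring.
Broken conjugation rules out both aromaticity and antiaromaticity.

Non-aromatic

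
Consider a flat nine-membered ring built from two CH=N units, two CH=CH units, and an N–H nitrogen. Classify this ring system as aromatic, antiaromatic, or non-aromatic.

Aromatic

The p orbitals form a continuous loop: every atom in a ring double bond is sp² and brings one electron to the p orbital; each sp² =N– keeps its lone pair in-plane and puts one electron into the π system; the pyrrole-type nitrogen donates its lone pair from the p orbital. The ring is fully conjugated.
Tallying contributions gives 4 × 2 = 8 from the double-bond units + 2 from the NH atom = 10.
Since 10 = 4·2 + 2, the ring meets the 4n+2 criterion.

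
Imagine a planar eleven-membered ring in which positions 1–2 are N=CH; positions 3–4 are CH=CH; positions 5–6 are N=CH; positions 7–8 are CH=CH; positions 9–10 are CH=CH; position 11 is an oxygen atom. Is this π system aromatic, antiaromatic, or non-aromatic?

Antiaromatic

The p orbitals form a continuous loop: each doubly-bonded ring atom is sp² with one p-orbital electron; each sp² =N– keeps its lone pair in-plane and puts one electron into the π system; the oxygen donates one lone pair from its p orbital. The ring is fully conjugated.
π-electron count: 5 × 2 = 10 from the double-bond units + 2 from the O atom = 12.
With 12 = 4·3 π electrons, Hückel's rule classifies the planar ring as antiaromatic.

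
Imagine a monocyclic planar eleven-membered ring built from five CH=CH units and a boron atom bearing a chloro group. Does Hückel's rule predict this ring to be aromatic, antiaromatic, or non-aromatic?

Check conjugation: each doubly-bonded ring atom is sp² with one p-orbital electron; the boron has an empty p orbital — every position has a p orbital, so the cyclic π system is continuous.
π-electron count: 5 × 2 = 10 from the double-bond units + 0 from the B(chloro) atom = 10.
With 10 π electrons (n = 2), the Hückel 4n+2 condition holds.

Aromatic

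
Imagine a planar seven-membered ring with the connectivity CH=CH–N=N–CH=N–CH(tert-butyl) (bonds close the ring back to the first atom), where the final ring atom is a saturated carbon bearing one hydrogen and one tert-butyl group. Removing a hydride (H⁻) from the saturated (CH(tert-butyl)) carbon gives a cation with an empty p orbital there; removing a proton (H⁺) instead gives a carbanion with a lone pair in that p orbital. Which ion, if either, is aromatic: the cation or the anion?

Both ions have a continuous loop of p orbitals — each ring atom is sp².
Cation: 3 × 2 + 0 = 6 π electrons → 4(1)+2, aromatic.
Anion: 3 × 2 + 2 = 8 π electrons → 4(2), antiaromatic.

The cation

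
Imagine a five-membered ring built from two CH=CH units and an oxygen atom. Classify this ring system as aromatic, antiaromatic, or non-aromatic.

Every ring atom contributes a p orbital perpendicular to the ring (the double-bond atoms are sp², each contributing one p electron; the oxygen donates one lone pair from its p orbital), so the π system is cyclic and fully conjugated.
Counting π electrons: 2 × 2 = 4 from the double-bond units + 2 from the O atom = 6.
6 = 4(1) + 2, which satisfies Hückel's 4n+2 rule.
(The species described is furan.)

Aromatic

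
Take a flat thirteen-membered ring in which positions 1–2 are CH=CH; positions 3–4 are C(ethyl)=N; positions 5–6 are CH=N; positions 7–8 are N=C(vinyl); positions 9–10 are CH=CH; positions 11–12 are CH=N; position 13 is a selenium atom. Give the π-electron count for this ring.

14

Every ring atom contributes a p orbital perpendicular to the ring (each doubly-bonded ring atom is sp² with one p-orbital electron; each sp² =N– keeps its lone pair in-plane and puts one electron into the π system; the selenium donates one lone pair from its p orbital), so the π system is cyclic and fully conjugated.
Counting π electrons: 6 × 2 = 12 from the double-bond units + 2 from the Se atom = 14.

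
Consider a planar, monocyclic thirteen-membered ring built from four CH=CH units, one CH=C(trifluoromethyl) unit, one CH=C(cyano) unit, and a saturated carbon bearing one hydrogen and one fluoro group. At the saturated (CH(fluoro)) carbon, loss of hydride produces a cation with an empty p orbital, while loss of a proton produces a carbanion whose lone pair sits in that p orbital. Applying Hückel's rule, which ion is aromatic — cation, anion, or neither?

The anion

In both ions every ring atom is sp² and contributes a p orbital, so both rings are fully conjugated.
Cation: 6 × 2 + 0 = 12 π electrons → 4(3), antiaromatic.
Anion: 6 × 2 + 2 = 14 π electrons → 4(3)+2, aromatic.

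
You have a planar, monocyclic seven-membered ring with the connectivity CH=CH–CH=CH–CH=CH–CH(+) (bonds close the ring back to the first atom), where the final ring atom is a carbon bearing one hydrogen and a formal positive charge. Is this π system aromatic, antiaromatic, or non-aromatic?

Check conjugation: every atom in a ring double bond is sp² and brings one electron to the p orbital; the carbocation has an empty p orbital — every position has a p orbital, so the cyclic π system is continuous.
π-electron count: 3 × 2 = 6 from the double-bond units + 0 from the CH(+) atom = 6.
With 6 π electrons (n = 1), the Hückel 4n+2 condition holds.
This is the tropylium cation.

Aromatic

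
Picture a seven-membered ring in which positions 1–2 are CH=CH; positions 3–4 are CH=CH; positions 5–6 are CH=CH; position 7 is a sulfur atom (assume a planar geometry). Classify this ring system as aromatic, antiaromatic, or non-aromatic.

Check conjugation: the double-bond atoms are sp², each contributing one p electron; the sulfur donates one lone pair from its p orbital — every position has a p orbital, so the cyclic π system is continuous.
Counting π electrons: 3 × 2 = 6 from the double-bond units + 2 from the S atom = 8.
With 8 = 4·2 π electrons, Hückel's rule classifies the planar ring as antiaromatic.

Antiaromatic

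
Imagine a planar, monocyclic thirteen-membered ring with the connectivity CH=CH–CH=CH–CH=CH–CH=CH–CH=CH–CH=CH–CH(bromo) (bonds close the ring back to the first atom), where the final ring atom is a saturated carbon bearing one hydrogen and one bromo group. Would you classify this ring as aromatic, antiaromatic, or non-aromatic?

Non-aromatic

The CH(bromo) carbon is saturated: that saturated carbon is sp³ and has no p orbital in the ring π system. Conjugation is not continuous around the ring.
Hückel's rule only applies to fully conjugated rings, so this one is simply non-aromatic.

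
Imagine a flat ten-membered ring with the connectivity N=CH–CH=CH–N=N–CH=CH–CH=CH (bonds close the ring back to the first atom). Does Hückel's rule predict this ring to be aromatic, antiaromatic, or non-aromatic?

All ring atoms are sp² and supply a p orbital to the ring (every atom in a ring double bond is sp² and brings one electron to the p orbital; each sp² =N– keeps its lone pair in-plane and puts one electron into the π system); the conjugation is uninterrupted.
Tallying contributions gives 5 × 2 = 10 from the 5 double-bond units.
That gives a 4n+2 count (10, n = 2).

Aromatic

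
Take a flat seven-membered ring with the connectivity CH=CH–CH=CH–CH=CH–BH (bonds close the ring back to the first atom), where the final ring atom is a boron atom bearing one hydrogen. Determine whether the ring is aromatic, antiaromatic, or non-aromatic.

The p orbitals form a continuous loop: every atom in a ring double bond is sp² and brings one electron to the p orbital; the boron has an empty p orbital. The ring is fully conjugated.
Tallying contributions gives 3 × 2 = 6 from the double-bond units + 0 from the BH atom = 6.
That gives a 4n+2 count (6, n = 1).

Aromatic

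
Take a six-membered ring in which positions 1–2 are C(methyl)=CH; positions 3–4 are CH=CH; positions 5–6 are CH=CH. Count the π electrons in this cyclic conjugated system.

6

All ring atoms are sp² and supply a p orbital to the ring (each doubly-bonded ring atom is sp² with one p-orbital electron); the conjugation is uninterrupted.
Adding the contributions, 3 × 2 = 6 from the 3 double-bond units.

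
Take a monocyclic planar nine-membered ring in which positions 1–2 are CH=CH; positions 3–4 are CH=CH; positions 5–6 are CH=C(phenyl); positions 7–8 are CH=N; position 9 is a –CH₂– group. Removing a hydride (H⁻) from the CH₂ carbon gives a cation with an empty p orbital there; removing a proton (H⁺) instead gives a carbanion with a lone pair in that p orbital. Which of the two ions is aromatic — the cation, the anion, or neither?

The anion

Both ions have a continuous loop of p orbitals — each ring atom is sp².
Cation: 4 × 2 + 0 = 8 π electrons → 4(2), antiaromatic.
Anion: 4 × 2 + 2 = 10 π electrons → 4(2)+2, aromatic.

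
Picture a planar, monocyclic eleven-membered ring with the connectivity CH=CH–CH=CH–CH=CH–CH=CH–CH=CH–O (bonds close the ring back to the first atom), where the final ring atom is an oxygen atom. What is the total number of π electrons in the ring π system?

12

The p orbitals form a continuous loop: each doubly-bonded ring atom is sp² with one p-orbital electron; the oxygen donates one lone pair from its p orbital. The ring is fully conjugated.
Counting π electrons: 5 × 2 = 10 from the double-bond units + 2 from the O atom = 12.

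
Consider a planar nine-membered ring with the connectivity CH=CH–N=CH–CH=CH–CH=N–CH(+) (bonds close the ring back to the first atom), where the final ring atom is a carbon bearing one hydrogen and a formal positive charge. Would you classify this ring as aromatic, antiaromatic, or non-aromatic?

Antiaromatic

Check conjugation: the double-bond atoms are sp², each contributing one p electron; each =N– nitrogen is pyridine-type (lone pair in the sp² plane, one electron in the p orbital); the carbocation has an empty p orbital — every position has a p orbital, so the cyclic π system is continuous.
π-electron count: 4 × 2 = 8 from the double-bond units + 0 from the CH(+) atom = 8.
8 is a 4n count (n = 2), so the planar conjugated ring is antiaromatic.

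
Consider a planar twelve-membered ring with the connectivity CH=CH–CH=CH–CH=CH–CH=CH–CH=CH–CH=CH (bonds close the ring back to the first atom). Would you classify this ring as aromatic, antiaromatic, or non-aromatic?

Check conjugation: each doubly-bonded ring atom is sp² with one p-orbital electron — every position has a p orbital, so the cyclic π system is continuous.
π-electron count: 6 × 2 = 12 from the 6 double-bond units.
12 = 4(3); a planar, fully conjugated 4n system is antiaromatic.

Antiaromatic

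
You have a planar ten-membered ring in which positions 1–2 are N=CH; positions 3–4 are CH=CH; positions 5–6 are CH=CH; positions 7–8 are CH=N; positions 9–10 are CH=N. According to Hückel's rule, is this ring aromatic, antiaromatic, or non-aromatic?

Aromatic

All ring atoms are sp² and supply a p orbital to the ring (the double-bond atoms are sp², each contributing one p electron; each =N– nitrogen is pyridine-type (lone pair in the sp² plane, one electron in the p orbital)); the conjugation is uninterrupted.
π-electron count: 5 × 2 = 10 from the 5 double-bond units.
Since 10 = 4·2 + 2, the ring meets the 4n+2 criterion.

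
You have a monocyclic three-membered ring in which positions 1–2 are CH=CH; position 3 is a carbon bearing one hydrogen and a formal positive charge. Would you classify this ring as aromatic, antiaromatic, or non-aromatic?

Every ring atom contributes a p orbital perpendicular to the ring (the double-bond atoms are sp², each contributing one p electron; the carbocation has an empty p orbital), so the π system is cyclic and fully conjugated.
π-electron count: 1 × 2 = 2 from the double-bond unit + 0 from the CH(+) atom = 2.
Since 2 = 4·0 + 2, the ring meets the 4n+2 criterion.
(This ring is the cyclopropenyl cation.)

Aromatic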